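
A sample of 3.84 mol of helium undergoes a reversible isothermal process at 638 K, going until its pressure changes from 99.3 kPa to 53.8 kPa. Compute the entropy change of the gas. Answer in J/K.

For an isothermal ideal gas ΔS_gas = nR ln(P₁/P₂) = 3.84 × 8.314 × ln(99.3/53.8) = 19.6 J/K.

ΔS_gas = 19.6 J/K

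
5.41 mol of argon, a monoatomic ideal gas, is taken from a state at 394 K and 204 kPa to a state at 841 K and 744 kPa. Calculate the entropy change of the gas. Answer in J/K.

ΔS = 27.1 J/K

ΔS = nC_p ln(T₂/T₁) − nR ln(P₂/P₁), with C_p = 5R/2 = 20.79 J mol⁻¹ K⁻¹ for a monoatomic ideal gas.
ΔS = 5.41 × [20.79 × ln(841/394) − 8.314 × ln(744/204)] = 27.1 J/K.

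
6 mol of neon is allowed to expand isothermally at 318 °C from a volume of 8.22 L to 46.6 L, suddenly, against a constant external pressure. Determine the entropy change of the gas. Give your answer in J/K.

ΔS_gas = 86.6 J/K

Entropy is a state function, so ΔS_gas depends only on the end states.
For an isothermal ideal gas ΔS_gas = nR ln(V₂/V₁) = 6 × 8.314 × ln(46.6/8.22) = 86.6 J/K.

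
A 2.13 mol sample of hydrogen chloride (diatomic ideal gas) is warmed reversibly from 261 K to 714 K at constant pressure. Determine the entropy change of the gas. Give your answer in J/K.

At constant pressure, ΔS = nC_p ln(T₂/T₁) with C_p = 7R/2 = 29.1 J mol⁻¹ K⁻¹.
ΔS = 2.13 × 29.1 × ln(714/261) = 62.4 J/K.

ΔS = 62.4 J/K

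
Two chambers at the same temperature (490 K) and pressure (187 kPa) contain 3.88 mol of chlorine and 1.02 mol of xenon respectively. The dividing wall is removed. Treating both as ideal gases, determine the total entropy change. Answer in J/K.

ΔS_mix = 20.8 J/K

Mole fractions: x_A = 3.88/4.9 = 0.792, x_B = 0.208.
ΔS_mix = −R(n_A ln x_A + n_B ln x_B) = −8.314 × (3.88 ln 0.792 + 1.02 ln 0.208) = 20.8 J/K.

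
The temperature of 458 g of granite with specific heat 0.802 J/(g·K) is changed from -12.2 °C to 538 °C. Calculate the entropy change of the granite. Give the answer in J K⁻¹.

ΔS = 417 J/K

In kelvin: T₁ = 260.95 K, T₂ = 811.15 K. ΔS = ∫dQ_rev/T = m c ln(T₂/T₁) = 458 × 0.802 × ln(811.15/260.95) = 417 J/K.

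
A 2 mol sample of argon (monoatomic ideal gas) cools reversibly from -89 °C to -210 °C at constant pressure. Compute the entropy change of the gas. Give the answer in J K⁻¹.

ΔS = -44.5 J/K

In kelvin: T₁ = 184.15 K, T₂ = 63.15 K. At constant pressure, ΔS = nC_p ln(T₂/T₁) with C_p = 5R/2 = 20.79 J mol⁻¹ K⁻¹.
ΔS = 2 × 20.79 × ln(63.15/184.15) = -44.5 J/K.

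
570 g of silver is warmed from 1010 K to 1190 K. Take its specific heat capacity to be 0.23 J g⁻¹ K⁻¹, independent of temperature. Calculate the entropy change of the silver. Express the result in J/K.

ΔS = ∫dQ_rev/T = m c ln(T₂/T₁) = 570 × 0.23 × ln(1190/1010) = 21.5 J/K.

ΔS = 21.5 J/K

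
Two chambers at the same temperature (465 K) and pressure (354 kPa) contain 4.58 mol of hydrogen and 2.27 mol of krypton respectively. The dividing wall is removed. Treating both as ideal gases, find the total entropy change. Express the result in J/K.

Mole fractions: x_A = 4.58/6.85 = 0.669, x_B = 0.331.
ΔS_mix = −R(n_A ln x_A + n_B ln x_B) = −8.314 × (4.58 ln 0.669 + 2.27 ln 0.331) = 36.2 J/K.

ΔS_mix = 36.2 J/K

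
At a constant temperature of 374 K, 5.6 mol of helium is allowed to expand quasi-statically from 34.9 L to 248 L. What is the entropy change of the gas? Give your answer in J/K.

ΔS_gas = 91.3 J/K

For an isothermal ideal gas ΔS_gas = nR ln(V₂/V₁) = 5.6 × 8.314 × ln(248/34.9) = 91.3 J/K.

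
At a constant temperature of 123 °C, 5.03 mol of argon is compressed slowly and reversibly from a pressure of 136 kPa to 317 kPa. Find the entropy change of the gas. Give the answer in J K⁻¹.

ΔS_gas = -35.4 J/K

For an isothermal ideal gas ΔS_gas = nR ln(P₁/P₂) = 5.03 × 8.314 × ln(136/317) = -35.4 J/K.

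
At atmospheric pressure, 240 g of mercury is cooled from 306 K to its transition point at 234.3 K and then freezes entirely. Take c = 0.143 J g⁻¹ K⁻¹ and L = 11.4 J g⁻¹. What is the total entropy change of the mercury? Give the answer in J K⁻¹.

ΔS = -20.8 J/K

Cooling step: ΔS₁ = m c ln(T_tr/T_i) = 240 × 0.143 × ln(234.3/306) = -9.163 J/K.
Phase change: ΔS₂ = −mL/T_tr = −240 × 11.4 / 234.3 = -11.68 J/K.
ΔS_total = (-9.163) + (-11.68) = -20.8 J/K.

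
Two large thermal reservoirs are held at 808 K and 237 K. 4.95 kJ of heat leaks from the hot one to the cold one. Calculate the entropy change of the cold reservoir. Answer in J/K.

The cold reservoir gains heat Q, so ΔS_cold = +Q/T_C = 4950/237 = 20.9 J/K.

ΔS_cold = 20.9 J/K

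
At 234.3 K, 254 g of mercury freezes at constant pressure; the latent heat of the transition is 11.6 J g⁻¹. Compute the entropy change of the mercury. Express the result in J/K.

Heat released by the substance: Q = −mL = −254 × 11.6 = −2946.4 J.
At constant T, ΔS = Q_rev/T = −2946.4 / 234.3 = -12.6 J/K.

ΔS = -12.6 J/K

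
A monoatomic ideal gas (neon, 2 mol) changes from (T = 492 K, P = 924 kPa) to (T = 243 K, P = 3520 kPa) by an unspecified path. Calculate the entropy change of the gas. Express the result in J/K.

ΔS = nC_p ln(T₂/T₁) − nR ln(P₂/P₁), with C_p = 5R/2 = 20.79 J mol⁻¹ K⁻¹ for a monoatomic ideal gas.
ΔS = 2 × [20.79 × ln(243/492) − 8.314 × ln(3520/924)] = -51.6 J/K.

ΔS = -51.6 J/K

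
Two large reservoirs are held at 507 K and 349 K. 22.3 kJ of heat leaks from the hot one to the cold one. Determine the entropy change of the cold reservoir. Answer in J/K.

ΔS_cold = 63.9 J/K

The cold reservoir gains heat Q, so ΔS_cold = +Q/T_C = 22300/349 = 63.9 J/K.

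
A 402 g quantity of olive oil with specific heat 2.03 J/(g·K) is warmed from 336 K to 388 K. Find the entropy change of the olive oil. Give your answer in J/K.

ΔS = ∫dQ_rev/T = m c ln(T₂/T₁) = 402 × 2.03 × ln(388/336) = 117 J/K.

ΔS = 117 J/K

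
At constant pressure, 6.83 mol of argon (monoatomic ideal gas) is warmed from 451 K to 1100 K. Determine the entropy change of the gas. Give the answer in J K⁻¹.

At constant pressure, ΔS = nC_p ln(T₂/T₁) with C_p = 5R/2 = 20.79 J mol⁻¹ K⁻¹.
ΔS = 6.83 × 20.79 × ln(1100/451) = 127 J/K.

ΔS = 127 J/K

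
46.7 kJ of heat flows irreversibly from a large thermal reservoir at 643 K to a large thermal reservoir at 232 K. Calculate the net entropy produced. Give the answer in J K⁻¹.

ΔS_total = 129 J/K

ΔS_hot = −Q/T_H = −46700/643 = -72.63 J/K and ΔS_cold = +Q/T_C = 46700/232 = 201.3 J/K.
ΔS_total = -72.63 + 201.3 = 129 J/K, positive as the second law requires.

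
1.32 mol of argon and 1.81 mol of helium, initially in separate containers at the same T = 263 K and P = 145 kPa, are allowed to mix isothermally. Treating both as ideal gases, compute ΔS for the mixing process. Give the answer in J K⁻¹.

ΔS_mix = 17.7 J/K

Mole fractions: x_A = 1.32/3.13 = 0.422, x_B = 0.578.
ΔS_mix = −R(n_A ln x_A + n_B ln x_B) = −8.314 × (1.32 ln 0.422 + 1.81 ln 0.578) = 17.7 J/K.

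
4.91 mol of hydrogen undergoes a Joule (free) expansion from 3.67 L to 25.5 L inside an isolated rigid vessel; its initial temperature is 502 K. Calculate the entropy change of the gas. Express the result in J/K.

ΔS_gas = 79.1 J/K

No heat is exchanged and no work is done, so the ideal-gas temperature stays constant.
Entropy is a state function; using a reversible isothermal path, ΔS_gas = nR ln(V₂/V₁) = 4.91 × 8.314 × ln(25.5/3.67) = 79.1 J/K.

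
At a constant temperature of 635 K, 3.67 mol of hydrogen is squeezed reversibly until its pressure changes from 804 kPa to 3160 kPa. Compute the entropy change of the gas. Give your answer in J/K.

For an isothermal ideal gas ΔS_gas = nR ln(P₁/P₂) = 3.67 × 8.314 × ln(804/3160) = -41.8 J/K.

ΔS_gas = -41.8 J/K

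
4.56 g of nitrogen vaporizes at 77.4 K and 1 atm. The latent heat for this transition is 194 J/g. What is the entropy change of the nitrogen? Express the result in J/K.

Heat absorbed by the substance: Q = mL = 4.56 × 194 = 884.64 J.
At constant T, ΔS = Q_rev/T = 884.64 / 77.4 = 11.4 J/K.

ΔS = 11.4 J/K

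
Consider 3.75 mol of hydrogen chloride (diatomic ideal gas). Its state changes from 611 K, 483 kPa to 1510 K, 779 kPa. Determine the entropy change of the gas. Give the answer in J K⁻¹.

ΔS = 83.8 J/K

ΔS = nC_p ln(T₂/T₁) − nR ln(P₂/P₁), with C_p = 7R/2 = 29.1 J mol⁻¹ K⁻¹ for a diatomic ideal gas.
ΔS = 3.75 × [29.1 × ln(1510/611) − 8.314 × ln(779/483)] = 83.8 J/K.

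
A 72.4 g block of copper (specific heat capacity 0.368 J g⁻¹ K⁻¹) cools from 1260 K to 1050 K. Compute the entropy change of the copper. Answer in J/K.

ΔS = ∫dQ_rev/T = m c ln(T₂/T₁) = 72.4 × 0.368 × ln(1050/1260) = -4.86 J/K.

ΔS = -4.86 J/K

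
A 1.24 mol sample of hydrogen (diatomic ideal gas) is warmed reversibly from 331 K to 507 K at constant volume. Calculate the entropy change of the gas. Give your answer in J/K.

At constant volume, ΔS = nC_V ln(T₂/T₁) with C_V = 5R/2 = 20.79 J mol⁻¹ K⁻¹.
ΔS = 1.24 × 20.79 × ln(507/331) = 11 J/K.

ΔS = 11 J/K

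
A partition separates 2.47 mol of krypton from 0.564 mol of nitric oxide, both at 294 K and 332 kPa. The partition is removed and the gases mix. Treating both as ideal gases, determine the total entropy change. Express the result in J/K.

ΔS_mix = 12.1 J/K

Mole fractions: x_A = 2.47/3.03 = 0.814, x_B = 0.186.
ΔS_mix = −R(n_A ln x_A + n_B ln x_B) = −8.314 × (2.47 ln 0.814 + 0.564 ln 0.186) = 12.1 J/K.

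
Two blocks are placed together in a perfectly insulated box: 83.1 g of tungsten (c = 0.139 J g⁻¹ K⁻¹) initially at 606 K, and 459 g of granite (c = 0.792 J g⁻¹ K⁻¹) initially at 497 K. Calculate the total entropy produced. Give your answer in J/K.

Energy balance: T_f = (m₁c₁T₁ + m₂c₂T₂)/(m₁c₁ + m₂c₂) = 500.36 K.
ΔS₁ = m₁c₁ ln(T_f/T₁) = 11.5509 × ln(500.36/606) = -2.213 J/K.
ΔS₂ = m₂c₂ ln(T_f/T₂) = 363.528 × ln(500.36/497) = 2.447 J/K.
ΔS_total = -2.213 + 2.447 = 0.234 J/K.

ΔS_total = 0.234 J/K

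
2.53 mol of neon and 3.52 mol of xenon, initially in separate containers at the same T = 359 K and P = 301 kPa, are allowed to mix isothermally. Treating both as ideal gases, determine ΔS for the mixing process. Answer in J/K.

ΔS_mix = 34.2 J/K

Mole fractions: x_A = 2.53/6.05 = 0.418, x_B = 0.582.
ΔS_mix = −R(n_A ln x_A + n_B ln x_B) = −8.314 × (2.53 ln 0.418 + 3.52 ln 0.582) = 34.2 J/K.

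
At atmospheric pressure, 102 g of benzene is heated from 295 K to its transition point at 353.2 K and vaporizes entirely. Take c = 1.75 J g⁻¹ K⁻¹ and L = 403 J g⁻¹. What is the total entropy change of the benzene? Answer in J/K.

Warming step: ΔS₁ = m c ln(T_tr/T_i) = 102 × 1.75 × ln(353.2/295) = 32.14 J/K.
Phase change: ΔS₂ = +mL/T_tr = 102 × 403 / 353.2 = 116.4 J/K.
ΔS_total = (32.14) + (116.4) = 149 J/K.

ΔS = 149 J/K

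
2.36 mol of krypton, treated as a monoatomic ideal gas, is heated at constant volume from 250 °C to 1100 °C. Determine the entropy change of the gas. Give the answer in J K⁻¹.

ΔS = 28.4 J/K

In kelvin: T₁ = 523.15 K, T₂ = 1373.15 K. At constant volume, ΔS = nC_V ln(T₂/T₁) with C_V = 3R/2 = 12.47 J mol⁻¹ K⁻¹.
ΔS = 2.36 × 12.47 × ln(1373.15/523.15) = 28.4 J/K.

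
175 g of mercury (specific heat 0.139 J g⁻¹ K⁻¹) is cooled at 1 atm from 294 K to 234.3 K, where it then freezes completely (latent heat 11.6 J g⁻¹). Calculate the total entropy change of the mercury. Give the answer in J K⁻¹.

ΔS = -14.2 J/K

Cooling step: ΔS₁ = m c ln(T_tr/T_i) = 175 × 0.139 × ln(234.3/294) = -5.521 J/K.
Phase change: ΔS₂ = −mL/T_tr = −175 × 11.6 / 234.3 = -8.664 J/K.
ΔS_total = (-5.521) + (-8.664) = -14.2 J/K.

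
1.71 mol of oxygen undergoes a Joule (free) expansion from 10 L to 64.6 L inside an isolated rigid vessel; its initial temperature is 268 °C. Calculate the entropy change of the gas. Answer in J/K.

For an ideal gas in free expansion Q = 0 and W = 0, so T is unchanged.
Entropy is a state function; using a reversible isothermal path, ΔS_gas = nR ln(V₂/V₁) = 1.71 × 8.314 × ln(64.6/10) = 26.5 J/K.

ΔS_gas = 26.5 J/K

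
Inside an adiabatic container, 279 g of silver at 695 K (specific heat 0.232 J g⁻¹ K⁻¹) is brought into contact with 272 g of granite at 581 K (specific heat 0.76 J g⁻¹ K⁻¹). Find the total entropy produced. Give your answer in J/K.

ΔS_total = 0.816 J/K

Energy balance: T_f = (m₁c₁T₁ + m₂c₂T₂)/(m₁c₁ + m₂c₂) = 608.18 K.
ΔS₁ = m₁c₁ ln(T_f/T₁) = 64.728 × ln(608.18/695) = -8.637 J/K.
ΔS₂ = m₂c₂ ln(T_f/T₂) = 206.72 × ln(608.18/581) = 9.453 J/K.
ΔS_total = -8.637 + 9.453 = 0.816 J/K.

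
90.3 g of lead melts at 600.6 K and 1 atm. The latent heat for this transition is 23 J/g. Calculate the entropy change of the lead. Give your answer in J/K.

ΔS = 3.46 J/K

Heat absorbed by the substance: Q = mL = 90.3 × 23 = 2076.9 J.
At constant T, ΔS = Q_rev/T = 2076.9 / 600.6 = 3.46 J/K.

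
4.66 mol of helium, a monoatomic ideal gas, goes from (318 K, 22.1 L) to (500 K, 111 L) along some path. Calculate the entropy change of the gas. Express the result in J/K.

ΔS = 88.8 J/K

Entropy is a state function: ΔS = nC_V ln(T₂/T₁) + nR ln(V₂/V₁), with C_V = 3R/2 = 12.47 J mol⁻¹ K⁻¹ for a monoatomic ideal gas.
ΔS = 4.66 × [12.47 × ln(500/318) + 8.314 × ln(111/22.1)] = 88.8 J/K.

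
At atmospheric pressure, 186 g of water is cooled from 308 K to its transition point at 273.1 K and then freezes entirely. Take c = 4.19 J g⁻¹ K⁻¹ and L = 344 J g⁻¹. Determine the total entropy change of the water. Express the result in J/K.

Cooling step: ΔS₁ = m c ln(T_tr/T_i) = 186 × 4.19 × ln(273.1/308) = -93.72 J/K.
Phase change: ΔS₂ = −mL/T_tr = −186 × 344 / 273.1 = -234.3 J/K.
ΔS_total = (-93.72) + (-234.3) = -328 J/K.

ΔS = -328 J/K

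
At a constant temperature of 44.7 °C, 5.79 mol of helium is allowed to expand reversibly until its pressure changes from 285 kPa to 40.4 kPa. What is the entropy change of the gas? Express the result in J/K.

ΔS_gas = 94 J/K

For an isothermal ideal gas ΔS_gas = nR ln(P₁/P₂) = 5.79 × 8.314 × ln(285/40.4) = 94 J/K.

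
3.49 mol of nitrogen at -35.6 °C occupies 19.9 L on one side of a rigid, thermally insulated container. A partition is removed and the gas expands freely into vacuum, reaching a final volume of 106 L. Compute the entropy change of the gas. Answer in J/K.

ΔS_gas = 48.5 J/K

For an ideal gas in free expansion Q = 0 and W = 0, so T is unchanged.
Entropy is a state function; using a reversible isothermal path, ΔS_gas = nR ln(V₂/V₁) = 3.49 × 8.314 × ln(106/19.9) = 48.5 J/K.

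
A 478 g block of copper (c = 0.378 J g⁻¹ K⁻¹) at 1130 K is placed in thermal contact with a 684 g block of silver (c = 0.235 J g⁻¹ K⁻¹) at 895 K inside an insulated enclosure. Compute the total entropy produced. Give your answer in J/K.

Energy balance: T_f = (m₁c₁T₁ + m₂c₂T₂)/(m₁c₁ + m₂c₂) = 1019.4 K.
ΔS₁ = m₁c₁ ln(T_f/T₁) = 180.684 × ln(1019.4/1130) = -18.618 J/K.
ΔS₂ = m₂c₂ ln(T_f/T₂) = 160.74 × ln(1019.4/895) = 20.914 J/K.
ΔS_total = -18.618 + 20.914 = 2.3 J/K.

ΔS_total = 2.3 J/K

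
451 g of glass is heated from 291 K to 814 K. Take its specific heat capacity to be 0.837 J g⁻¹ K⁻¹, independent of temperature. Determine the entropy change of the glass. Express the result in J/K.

ΔS = ∫dQ_rev/T = m c ln(T₂/T₁) = 451 × 0.837 × ln(814/291) = 388 J/K.

ΔS = 388 J/K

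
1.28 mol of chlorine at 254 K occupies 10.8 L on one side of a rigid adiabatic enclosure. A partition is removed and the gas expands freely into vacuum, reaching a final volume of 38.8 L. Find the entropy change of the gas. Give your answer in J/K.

ΔS_gas = 13.6 J/K

For an ideal gas in free expansion Q = 0 and W = 0, so T is unchanged.
Entropy is a state function; using a reversible isothermal path, ΔS_gas = nR ln(V₂/V₁) = 1.28 × 8.314 × ln(38.8/10.8) = 13.6 J/K.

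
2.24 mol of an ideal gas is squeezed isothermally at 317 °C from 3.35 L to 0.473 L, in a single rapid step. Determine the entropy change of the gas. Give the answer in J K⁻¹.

Entropy is a state function, so ΔS_gas depends only on the end states.
For an isothermal ideal gas ΔS_gas = nR ln(V₂/V₁) = 2.24 × 8.314 × ln(0.473/3.35) = -36.5 J/K.

ΔS_gas = -36.5 J/K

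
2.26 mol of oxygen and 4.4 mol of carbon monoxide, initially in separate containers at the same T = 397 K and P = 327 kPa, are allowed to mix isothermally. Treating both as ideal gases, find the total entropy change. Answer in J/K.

Mole fractions: x_A = 2.26/6.66 = 0.339, x_B = 0.661.
ΔS_mix = −R(n_A ln x_A + n_B ln x_B) = −8.314 × (2.26 ln 0.339 + 4.4 ln 0.661) = 35.5 J/K.

ΔS_mix = 35.5 J/K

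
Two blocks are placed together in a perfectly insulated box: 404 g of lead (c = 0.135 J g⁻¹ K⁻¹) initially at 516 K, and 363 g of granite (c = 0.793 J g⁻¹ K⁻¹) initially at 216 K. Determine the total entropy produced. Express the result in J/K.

ΔS_total = 20.9 J/K

Energy balance: T_f = (m₁c₁T₁ + m₂c₂T₂)/(m₁c₁ + m₂c₂) = 263.79 K.
ΔS₁ = m₁c₁ ln(T_f/T₁) = 54.54 × ln(263.79/516) = -36.59 J/K.
ΔS₂ = m₂c₂ ln(T_f/T₂) = 287.859 × ln(263.79/216) = 57.53 J/K.
ΔS_total = -36.59 + 57.53 = 20.9 J/K.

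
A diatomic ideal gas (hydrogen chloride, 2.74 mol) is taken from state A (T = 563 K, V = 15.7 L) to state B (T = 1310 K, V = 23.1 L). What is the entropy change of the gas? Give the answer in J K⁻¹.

Entropy is a state function: ΔS = nC_V ln(T₂/T₁) + nR ln(V₂/V₁), with C_V = 5R/2 = 20.79 J mol⁻¹ K⁻¹ for a diatomic ideal gas.
ΔS = 2.74 × [20.79 × ln(1310/563) + 8.314 × ln(23.1/15.7)] = 56.9 J/K.

ΔS = 56.9 J/K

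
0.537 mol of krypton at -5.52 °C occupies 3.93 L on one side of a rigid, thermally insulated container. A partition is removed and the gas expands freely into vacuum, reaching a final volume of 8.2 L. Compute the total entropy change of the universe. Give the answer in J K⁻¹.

For an ideal gas in free expansion Q = 0 and W = 0, so T is unchanged.
Entropy is a state function; using a reversible isothermal path, ΔS_gas = nR ln(V₂/V₁) = 0.537 × 8.314 × ln(8.2/3.93) = 3.28 J/K.
The insulated surroundings exchange no heat, so ΔS_surr = 0 and ΔS_universe = ΔS_gas.

ΔS_universe = 3.28 J/K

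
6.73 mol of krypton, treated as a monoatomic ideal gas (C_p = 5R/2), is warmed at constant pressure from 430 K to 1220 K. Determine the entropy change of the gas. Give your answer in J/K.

ΔS = 146 J/K

At constant pressure, ΔS = nC_p ln(T₂/T₁) with C_p = 5R/2 = 20.79 J mol⁻¹ K⁻¹.
ΔS = 6.73 × 20.79 × ln(1220/430) = 146 J/K.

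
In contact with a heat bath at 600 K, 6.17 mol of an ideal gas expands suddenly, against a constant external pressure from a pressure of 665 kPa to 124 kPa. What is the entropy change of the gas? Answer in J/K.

ΔS_gas = 86.2 J/K

Entropy is a state function, so ΔS_gas depends only on the end states.
For an isothermal ideal gas ΔS_gas = nR ln(P₁/P₂) = 6.17 × 8.314 × ln(665/124) = 86.2 J/K.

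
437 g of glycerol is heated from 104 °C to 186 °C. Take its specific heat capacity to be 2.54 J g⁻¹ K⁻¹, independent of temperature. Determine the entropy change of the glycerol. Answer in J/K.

ΔS = 218 J/K

In kelvin: T₁ = 377.15 K, T₂ = 459.15 K. ΔS = ∫dQ_rev/T = m c ln(T₂/T₁) = 437 × 2.54 × ln(459.15/377.15) = 218 J/K.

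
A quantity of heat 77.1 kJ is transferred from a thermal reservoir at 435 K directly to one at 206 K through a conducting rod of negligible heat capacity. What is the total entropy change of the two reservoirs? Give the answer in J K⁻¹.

ΔS_hot = −Q/T_H = −77100/435 = -177.2 J/K and ΔS_cold = +Q/T_C = 77100/206 = 374.3 J/K.
ΔS_total = -177.2 + 374.3 = 197 J/K, positive as the second law requires.

ΔS_total = 197 J/K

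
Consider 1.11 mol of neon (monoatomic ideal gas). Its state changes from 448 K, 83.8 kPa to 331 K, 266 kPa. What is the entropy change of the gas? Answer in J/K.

ΔS = nC_p ln(T₂/T₁) − nR ln(P₂/P₁), with C_p = 5R/2 = 20.79 J mol⁻¹ K⁻¹ for a monoatomic ideal gas.
ΔS = 1.11 × [20.79 × ln(331/448) − 8.314 × ln(266/83.8)] = -17.6 J/K.

ΔS = -17.6 J/K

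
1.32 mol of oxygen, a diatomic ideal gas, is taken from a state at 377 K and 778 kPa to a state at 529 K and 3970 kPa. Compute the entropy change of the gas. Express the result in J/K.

ΔS = -4.87 J/K

ΔS = nC_p ln(T₂/T₁) − nR ln(P₂/P₁), with C_p = 7R/2 = 29.1 J mol⁻¹ K⁻¹ for a diatomic ideal gas.
ΔS = 1.32 × [29.1 × ln(529/377) − 8.314 × ln(3970/778)] = -4.87 J/K.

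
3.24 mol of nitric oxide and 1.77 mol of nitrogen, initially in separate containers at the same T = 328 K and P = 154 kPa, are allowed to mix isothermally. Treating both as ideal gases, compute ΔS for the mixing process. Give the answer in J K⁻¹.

ΔS_mix = 27.1 J/K

Mole fractions: x_A = 3.24/5.01 = 0.647, x_B = 0.353.
ΔS_mix = −R(n_A ln x_A + n_B ln x_B) = −8.314 × (3.24 ln 0.647 + 1.77 ln 0.353) = 27.1 J/K.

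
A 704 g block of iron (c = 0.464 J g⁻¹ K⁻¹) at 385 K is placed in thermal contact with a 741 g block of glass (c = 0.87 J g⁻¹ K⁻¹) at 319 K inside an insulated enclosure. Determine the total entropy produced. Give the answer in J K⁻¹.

Energy balance: T_f = (m₁c₁T₁ + m₂c₂T₂)/(m₁c₁ + m₂c₂) = 341.2 K.
ΔS₁ = m₁c₁ ln(T_f/T₁) = 326.656 × ln(341.2/385) = -39.456 J/K.
ΔS₂ = m₂c₂ ln(T_f/T₂) = 644.67 × ln(341.2/319) = 43.364 J/K.
ΔS_total = -39.456 + 43.364 = 3.91 J/K.

ΔS_total = 3.91 J/K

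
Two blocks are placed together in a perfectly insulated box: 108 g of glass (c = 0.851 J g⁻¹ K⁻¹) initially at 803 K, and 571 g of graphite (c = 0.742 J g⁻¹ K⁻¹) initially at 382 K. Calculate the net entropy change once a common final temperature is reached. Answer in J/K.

Energy balance: T_f = (m₁c₁T₁ + m₂c₂T₂)/(m₁c₁ + m₂c₂) = 457.05 K.
ΔS₁ = m₁c₁ ln(T_f/T₁) = 91.908 × ln(457.05/803) = -51.8 J/K.
ΔS₂ = m₂c₂ ln(T_f/T₂) = 423.682 × ln(457.05/382) = 75.99 J/K.
ΔS_total = -51.8 + 75.99 = 24.2 J/K.

ΔS_total = 24.2 J/K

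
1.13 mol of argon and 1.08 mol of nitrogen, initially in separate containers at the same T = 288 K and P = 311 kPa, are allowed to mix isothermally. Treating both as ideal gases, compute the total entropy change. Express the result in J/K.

Mole fractions: x_A = 1.13/2.21 = 0.511, x_B = 0.489.
ΔS_mix = −R(n_A ln x_A + n_B ln x_B) = −8.314 × (1.13 ln 0.511 + 1.08 ln 0.489) = 12.7 J/K.

ΔS_mix = 12.7 J/K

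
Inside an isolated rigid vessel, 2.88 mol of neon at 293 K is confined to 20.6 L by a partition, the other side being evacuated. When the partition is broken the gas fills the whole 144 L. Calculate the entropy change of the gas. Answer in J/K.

For an ideal gas in free expansion Q = 0 and W = 0, so T is unchanged.
Entropy is a state function; using a reversible isothermal path, ΔS_gas = nR ln(V₂/V₁) = 2.88 × 8.314 × ln(144/20.6) = 46.6 J/K.

ΔS_gas = 46.6 J/K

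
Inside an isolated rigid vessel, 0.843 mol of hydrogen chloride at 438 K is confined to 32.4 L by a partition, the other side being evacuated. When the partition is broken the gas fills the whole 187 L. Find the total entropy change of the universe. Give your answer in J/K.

ΔS_universe = 12.3 J/K

No heat is exchanged and no work is done, so the ideal-gas temperature stays constant.
Entropy is a state function; using a reversible isothermal path, ΔS_gas = nR ln(V₂/V₁) = 0.843 × 8.314 × ln(187/32.4) = 12.3 J/K.
The insulated surroundings exchange no heat, so ΔS_surr = 0 and ΔS_universe = ΔS_gas.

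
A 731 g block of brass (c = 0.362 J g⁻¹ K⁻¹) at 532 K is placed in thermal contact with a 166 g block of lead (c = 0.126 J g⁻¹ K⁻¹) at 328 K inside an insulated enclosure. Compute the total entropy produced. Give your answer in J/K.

Energy balance: T_f = (m₁c₁T₁ + m₂c₂T₂)/(m₁c₁ + m₂c₂) = 517.06 K.
ΔS₁ = m₁c₁ ln(T_f/T₁) = 264.622 × ln(517.06/532) = -7.539 J/K.
ΔS₂ = m₂c₂ ln(T_f/T₂) = 20.916 × ln(517.06/328) = 9.52 J/K.
ΔS_total = -7.539 + 9.52 = 1.98 J/K.

ΔS_total = 1.98 J/K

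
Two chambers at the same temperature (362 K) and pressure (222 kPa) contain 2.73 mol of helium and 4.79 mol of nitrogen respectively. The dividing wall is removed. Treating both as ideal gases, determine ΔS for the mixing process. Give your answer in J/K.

ΔS_mix = 41 J/K

Mole fractions: x_A = 2.73/7.52 = 0.363, x_B = 0.637.
ΔS_mix = −R(n_A ln x_A + n_B ln x_B) = −8.314 × (2.73 ln 0.363 + 4.79 ln 0.637) = 41 J/K.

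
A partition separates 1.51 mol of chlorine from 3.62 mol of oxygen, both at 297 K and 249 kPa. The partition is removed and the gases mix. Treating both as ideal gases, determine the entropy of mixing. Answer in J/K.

ΔS_mix = 25.8 J/K

Mole fractions: x_A = 1.51/5.13 = 0.294, x_B = 0.706.
ΔS_mix = −R(n_A ln x_A + n_B ln x_B) = −8.314 × (1.51 ln 0.294 + 3.62 ln 0.706) = 25.8 J/K.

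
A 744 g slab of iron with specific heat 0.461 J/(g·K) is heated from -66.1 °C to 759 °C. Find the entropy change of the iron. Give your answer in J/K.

In kelvin: T₁ = 207.05 K, T₂ = 1032.15 K. ΔS = ∫dQ_rev/T = m c ln(T₂/T₁) = 744 × 0.461 × ln(1032.15/207.05) = 551 J/K.

ΔS = 551 J/K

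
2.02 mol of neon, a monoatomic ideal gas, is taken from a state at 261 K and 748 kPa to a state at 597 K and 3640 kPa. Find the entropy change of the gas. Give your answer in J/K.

ΔS = nC_p ln(T₂/T₁) − nR ln(P₂/P₁), with C_p = 5R/2 = 20.79 J mol⁻¹ K⁻¹ for a monoatomic ideal gas.
ΔS = 2.02 × [20.79 × ln(597/261) − 8.314 × ln(3640/748)] = 8.16 J/K.

ΔS = 8.16 J/K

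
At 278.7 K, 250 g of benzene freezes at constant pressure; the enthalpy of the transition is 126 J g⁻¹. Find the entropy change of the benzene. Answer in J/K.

Heat released by the substance: Q = −mL = −250 × 126 = −31500 J.
At constant T, ΔS = Q_rev/T = −31500 / 278.7 = -113 J/K.

ΔS = -113 J/K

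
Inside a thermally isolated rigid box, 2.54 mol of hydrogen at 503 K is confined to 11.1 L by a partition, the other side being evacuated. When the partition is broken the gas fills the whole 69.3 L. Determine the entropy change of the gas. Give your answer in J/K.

No heat is exchanged and no work is done, so the ideal-gas temperature stays constant.
Entropy is a state function; using a reversible isothermal path, ΔS_gas = nR ln(V₂/V₁) = 2.54 × 8.314 × ln(69.3/11.1) = 38.7 J/K.

ΔS_gas = 38.7 J/K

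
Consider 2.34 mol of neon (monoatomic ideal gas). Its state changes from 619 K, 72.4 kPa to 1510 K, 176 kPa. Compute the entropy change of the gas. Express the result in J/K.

ΔS = nC_p ln(T₂/T₁) − nR ln(P₂/P₁), with C_p = 5R/2 = 20.79 J mol⁻¹ K⁻¹ for a monoatomic ideal gas.
ΔS = 2.34 × [20.79 × ln(1510/619) − 8.314 × ln(176/72.4)] = 26.1 J/K.

ΔS = 26.1 J/K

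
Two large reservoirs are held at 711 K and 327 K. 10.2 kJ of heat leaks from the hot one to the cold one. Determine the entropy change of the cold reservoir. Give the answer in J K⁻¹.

ΔS_cold = 31.2 J/K

The cold reservoir gains heat Q, so ΔS_cold = +Q/T_C = 10200/327 = 31.2 J/K.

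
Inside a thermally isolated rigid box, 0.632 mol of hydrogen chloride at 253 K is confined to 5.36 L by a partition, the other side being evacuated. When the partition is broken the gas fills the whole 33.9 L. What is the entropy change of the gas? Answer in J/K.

ΔS_gas = 9.69 J/K

No heat is exchanged and no work is done, so the ideal-gas temperature stays constant.
Entropy is a state function; using a reversible isothermal path, ΔS_gas = nR ln(V₂/V₁) = 0.632 × 8.314 × ln(33.9/5.36) = 9.69 J/K.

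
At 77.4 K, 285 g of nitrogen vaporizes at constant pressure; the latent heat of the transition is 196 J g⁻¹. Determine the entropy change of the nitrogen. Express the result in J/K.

Heat absorbed by the substance: Q = mL = 285 × 196 = 55860 J.
At constant T, ΔS = Q_rev/T = 55860 / 77.4 = 722 J/K.

ΔS = 722 J/K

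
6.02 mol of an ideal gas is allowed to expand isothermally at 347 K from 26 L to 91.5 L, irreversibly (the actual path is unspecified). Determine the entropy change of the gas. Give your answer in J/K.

ΔS_gas = 63 J/K

Entropy is a state function, so ΔS_gas depends only on the end states.
For an isothermal ideal gas ΔS_gas = nR ln(V₂/V₁) = 6.02 × 8.314 × ln(91.5/26) = 63 J/K.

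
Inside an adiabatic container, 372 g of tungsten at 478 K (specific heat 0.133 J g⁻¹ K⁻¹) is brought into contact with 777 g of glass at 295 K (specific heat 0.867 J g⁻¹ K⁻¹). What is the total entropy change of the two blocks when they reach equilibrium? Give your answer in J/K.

ΔS_total = 6.18 J/K

Energy balance: T_f = (m₁c₁T₁ + m₂c₂T₂)/(m₁c₁ + m₂c₂) = 307.52 K.
ΔS₁ = m₁c₁ ln(T_f/T₁) = 49.476 × ln(307.52/478) = -21.82 J/K.
ΔS₂ = m₂c₂ ln(T_f/T₂) = 673.659 × ln(307.52/295) = 28 J/K.
ΔS_total = -21.82 + 28 = 6.18 J/K.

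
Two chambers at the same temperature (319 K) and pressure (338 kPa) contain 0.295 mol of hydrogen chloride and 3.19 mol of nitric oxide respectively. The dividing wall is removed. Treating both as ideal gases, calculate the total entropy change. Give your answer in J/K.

Mole fractions: x_A = 0.295/3.48 = 0.0846, x_B = 0.915.
ΔS_mix = −R(n_A ln x_A + n_B ln x_B) = −8.314 × (0.295 ln 0.0846 + 3.19 ln 0.915) = 8.4 J/K.

ΔS_mix = 8.4 J/K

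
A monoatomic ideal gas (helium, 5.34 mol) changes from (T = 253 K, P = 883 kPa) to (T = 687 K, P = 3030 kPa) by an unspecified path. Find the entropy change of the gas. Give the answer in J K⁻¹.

ΔS = 56.1 J/K

ΔS = nC_p ln(T₂/T₁) − nR ln(P₂/P₁), with C_p = 5R/2 = 20.79 J mol⁻¹ K⁻¹ for a monoatomic ideal gas.
ΔS = 5.34 × [20.79 × ln(687/253) − 8.314 × ln(3030/883)] = 56.1 J/K.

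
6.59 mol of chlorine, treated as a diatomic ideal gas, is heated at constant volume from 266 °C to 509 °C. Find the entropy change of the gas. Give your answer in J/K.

ΔS = 51 J/K

In kelvin: T₁ = 539.15 K, T₂ = 782.15 K. At constant volume, ΔS = nC_V ln(T₂/T₁) with C_V = 5R/2 = 20.79 J mol⁻¹ K⁻¹.
ΔS = 6.59 × 20.79 × ln(782.15/539.15) = 51 J/K.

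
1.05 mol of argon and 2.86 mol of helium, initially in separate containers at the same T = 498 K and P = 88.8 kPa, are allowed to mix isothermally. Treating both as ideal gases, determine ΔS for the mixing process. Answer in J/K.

ΔS_mix = 18.9 J/K

Mole fractions: x_A = 1.05/3.91 = 0.269, x_B = 0.731.
ΔS_mix = −R(n_A ln x_A + n_B ln x_B) = −8.314 × (1.05 ln 0.269 + 2.86 ln 0.731) = 18.9 J/K.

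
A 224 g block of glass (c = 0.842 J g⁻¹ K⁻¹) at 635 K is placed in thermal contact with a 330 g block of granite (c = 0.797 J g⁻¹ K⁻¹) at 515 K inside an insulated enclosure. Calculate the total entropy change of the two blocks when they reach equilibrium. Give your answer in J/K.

ΔS_total = 2.43 J/K

Energy balance: T_f = (m₁c₁T₁ + m₂c₂T₂)/(m₁c₁ + m₂c₂) = 565.12 K.
ΔS₁ = m₁c₁ ln(T_f/T₁) = 188.608 × ln(565.12/635) = -21.99 J/K.
ΔS₂ = m₂c₂ ln(T_f/T₂) = 263.01 × ln(565.12/515) = 24.42 J/K.
ΔS_total = -21.99 + 24.42 = 2.43 J/K.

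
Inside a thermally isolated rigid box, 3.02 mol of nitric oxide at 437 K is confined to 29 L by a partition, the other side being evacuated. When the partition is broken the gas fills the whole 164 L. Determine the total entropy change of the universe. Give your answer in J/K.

For an ideal gas in free expansion Q = 0 and W = 0, so T is unchanged.
Entropy is a state function; using a reversible isothermal path, ΔS_gas = nR ln(V₂/V₁) = 3.02 × 8.314 × ln(164/29) = 43.5 J/K.
The insulated surroundings exchange no heat, so ΔS_surr = 0 and ΔS_universe = ΔS_gas.

ΔS_universe = 43.5 J/K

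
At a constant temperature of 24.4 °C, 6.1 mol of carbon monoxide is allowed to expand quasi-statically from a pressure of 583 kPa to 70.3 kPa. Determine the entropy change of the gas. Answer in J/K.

For an isothermal ideal gas ΔS_gas = nR ln(P₁/P₂) = 6.1 × 8.314 × ln(583/70.3) = 107 J/K.

ΔS_gas = 107 J/K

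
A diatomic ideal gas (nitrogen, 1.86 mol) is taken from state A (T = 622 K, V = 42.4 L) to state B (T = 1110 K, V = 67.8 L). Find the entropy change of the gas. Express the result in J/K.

Entropy is a state function: ΔS = nC_V ln(T₂/T₁) + nR ln(V₂/V₁), with C_V = 5R/2 = 20.79 J mol⁻¹ K⁻¹ for a diatomic ideal gas.
ΔS = 1.86 × [20.79 × ln(1110/622) + 8.314 × ln(67.8/42.4)] = 29.7 J/K.

ΔS = 29.7 J/K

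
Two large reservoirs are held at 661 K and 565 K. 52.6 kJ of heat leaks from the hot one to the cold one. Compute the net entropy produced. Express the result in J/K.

ΔS_hot = −Q/T_H = −52600/661 = -79.58 J/K and ΔS_cold = +Q/T_C = 52600/565 = 93.1 J/K.
ΔS_total = -79.58 + 93.1 = 13.5 J/K, positive as the second law requires.

ΔS_total = 13.5 J/K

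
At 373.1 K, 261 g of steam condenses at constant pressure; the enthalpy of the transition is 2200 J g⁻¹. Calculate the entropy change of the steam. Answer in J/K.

ΔS = -1540 J/K

Heat released by the substance: Q = −mL = −261 × 2200 = −574200 J.
At constant T, ΔS = Q_rev/T = −574200 / 373.1 = -1540 J/K.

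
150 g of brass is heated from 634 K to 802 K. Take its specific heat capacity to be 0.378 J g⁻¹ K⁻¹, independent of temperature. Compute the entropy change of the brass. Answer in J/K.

ΔS = ∫dQ_rev/T = m c ln(T₂/T₁) = 150 × 0.378 × ln(802/634) = 13.3 J/K.

ΔS = 13.3 J/K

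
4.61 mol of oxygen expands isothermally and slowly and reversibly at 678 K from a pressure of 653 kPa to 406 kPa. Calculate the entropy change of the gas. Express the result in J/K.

For an isothermal ideal gas ΔS_gas = nR ln(P₁/P₂) = 4.61 × 8.314 × ln(653/406) = 18.2 J/K.

ΔS_gas = 18.2 J/K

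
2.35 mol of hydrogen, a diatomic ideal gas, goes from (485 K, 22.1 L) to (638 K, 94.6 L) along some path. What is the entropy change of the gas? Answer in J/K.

Entropy is a state function: ΔS = nC_V ln(T₂/T₁) + nR ln(V₂/V₁), with C_V = 5R/2 = 20.79 J mol⁻¹ K⁻¹ for a diatomic ideal gas.
ΔS = 2.35 × [20.79 × ln(638/485) + 8.314 × ln(94.6/22.1)] = 41.8 J/K.

ΔS = 41.8 J/K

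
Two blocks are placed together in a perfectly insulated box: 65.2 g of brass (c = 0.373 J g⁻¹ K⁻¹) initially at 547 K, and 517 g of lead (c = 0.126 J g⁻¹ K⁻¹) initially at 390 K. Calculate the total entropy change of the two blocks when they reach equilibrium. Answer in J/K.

ΔS_total = 1.06 J/K

Energy balance: T_f = (m₁c₁T₁ + m₂c₂T₂)/(m₁c₁ + m₂c₂) = 432.68 K.
ΔS₁ = m₁c₁ ln(T_f/T₁) = 24.3196 × ln(432.68/547) = -5.702 J/K.
ΔS₂ = m₂c₂ ln(T_f/T₂) = 65.142 × ln(432.68/390) = 6.765 J/K.
ΔS_total = -5.702 + 6.765 = 1.06 J/K.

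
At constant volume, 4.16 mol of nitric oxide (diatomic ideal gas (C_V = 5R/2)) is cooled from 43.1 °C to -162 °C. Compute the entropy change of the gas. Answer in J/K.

ΔS = -90.4 J/K

In kelvin: T₁ = 316.25 K, T₂ = 111.15 K. At constant volume, ΔS = nC_V ln(T₂/T₁) with C_V = 5R/2 = 20.79 J mol⁻¹ K⁻¹.
ΔS = 4.16 × 20.79 × ln(111.15/316.25) = -90.4 J/K.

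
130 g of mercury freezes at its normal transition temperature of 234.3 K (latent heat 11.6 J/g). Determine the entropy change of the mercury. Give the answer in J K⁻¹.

Heat released by the substance: Q = −mL = −130 × 11.6 = −1508 J.
At constant T, ΔS = Q_rev/T = −1508 / 234.3 = -6.44 J/K.

ΔS = -6.44 J/K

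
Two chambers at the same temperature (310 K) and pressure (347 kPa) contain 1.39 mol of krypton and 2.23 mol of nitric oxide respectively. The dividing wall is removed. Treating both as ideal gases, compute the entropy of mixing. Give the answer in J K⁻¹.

ΔS_mix = 20 J/K

Mole fractions: x_A = 1.39/3.62 = 0.384, x_B = 0.616.
ΔS_mix = −R(n_A ln x_A + n_B ln x_B) = −8.314 × (1.39 ln 0.384 + 2.23 ln 0.616) = 20 J/K.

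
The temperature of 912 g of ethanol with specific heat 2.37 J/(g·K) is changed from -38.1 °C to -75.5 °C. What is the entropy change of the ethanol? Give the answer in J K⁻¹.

In kelvin: T₁ = 235.05 K, T₂ = 197.65 K. ΔS = ∫dQ_rev/T = m c ln(T₂/T₁) = 912 × 2.37 × ln(197.65/235.05) = -375 J/K.

ΔS = -375 J/K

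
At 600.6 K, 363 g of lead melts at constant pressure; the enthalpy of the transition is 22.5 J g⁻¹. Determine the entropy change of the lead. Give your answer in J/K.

Heat absorbed by the substance: Q = mL = 363 × 22.5 = 8167.5 J.
At constant T, ΔS = Q_rev/T = 8167.5 / 600.6 = 13.6 J/K.

ΔS = 13.6 J/K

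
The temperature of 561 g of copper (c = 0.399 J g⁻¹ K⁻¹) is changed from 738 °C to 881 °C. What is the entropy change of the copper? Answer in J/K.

In kelvin: T₁ = 1011.15 K, T₂ = 1154.15 K. ΔS = ∫dQ_rev/T = m c ln(T₂/T₁) = 561 × 0.399 × ln(1154.15/1011.15) = 29.6 J/K.

ΔS = 29.6 J/K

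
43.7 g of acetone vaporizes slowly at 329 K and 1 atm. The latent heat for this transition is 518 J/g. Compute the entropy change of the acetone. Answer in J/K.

Heat absorbed by the substance: Q = mL = 43.7 × 518 = 22636.6 J.
At constant T, ΔS = Q_rev/T = 22636.6 / 329 = 68.8 J/K.

ΔS = 68.8 J/K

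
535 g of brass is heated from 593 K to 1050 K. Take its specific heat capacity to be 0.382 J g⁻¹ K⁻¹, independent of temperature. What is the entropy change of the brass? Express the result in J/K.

ΔS = 117 J/K

ΔS = ∫dQ_rev/T = m c ln(T₂/T₁) = 535 × 0.382 × ln(1050/593) = 117 J/K.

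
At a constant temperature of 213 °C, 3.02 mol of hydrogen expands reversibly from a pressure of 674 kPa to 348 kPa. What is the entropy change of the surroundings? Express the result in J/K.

For an isothermal ideal gas ΔS_gas = nR ln(P₁/P₂) = 3.02 × 8.314 × ln(674/348) = 16.6 J/K.
The process is reversible, so ΔS_surr = −ΔS_gas = -16.6 J/K and ΔS_universe = 0.

ΔS_surr = -16.6 J/K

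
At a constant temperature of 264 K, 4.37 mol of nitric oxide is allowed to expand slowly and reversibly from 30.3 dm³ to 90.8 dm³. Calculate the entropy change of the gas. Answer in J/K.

ΔS_gas = 39.9 J/K

For an isothermal ideal gas ΔS_gas = nR ln(V₂/V₁) = 4.37 × 8.314 × ln(90.8/30.3) = 39.9 J/K.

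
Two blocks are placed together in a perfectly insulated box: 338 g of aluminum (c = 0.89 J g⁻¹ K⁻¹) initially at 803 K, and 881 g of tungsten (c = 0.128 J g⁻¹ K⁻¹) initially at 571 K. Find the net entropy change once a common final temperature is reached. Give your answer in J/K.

Energy balance: T_f = (m₁c₁T₁ + m₂c₂T₂)/(m₁c₁ + m₂c₂) = 739.74 K.
ΔS₁ = m₁c₁ ln(T_f/T₁) = 300.82 × ln(739.74/803) = -24.683 J/K.
ΔS₂ = m₂c₂ ln(T_f/T₂) = 112.768 × ln(739.74/571) = 29.197 J/K.
ΔS_total = -24.683 + 29.197 = 4.51 J/K.

ΔS_total = 4.51 J/K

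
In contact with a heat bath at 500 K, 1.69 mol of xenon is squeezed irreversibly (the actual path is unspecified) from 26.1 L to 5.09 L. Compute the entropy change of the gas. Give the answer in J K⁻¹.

Entropy is a state function, so ΔS_gas depends only on the end states.
For an isothermal ideal gas ΔS_gas = nR ln(V₂/V₁) = 1.69 × 8.314 × ln(5.09/26.1) = -23 J/K.

ΔS_gas = -23 J/K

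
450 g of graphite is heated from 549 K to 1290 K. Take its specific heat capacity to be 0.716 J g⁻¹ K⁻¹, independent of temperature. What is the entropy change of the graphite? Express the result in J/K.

ΔS = 275 J/K

ΔS = ∫dQ_rev/T = m c ln(T₂/T₁) = 450 × 0.716 × ln(1290/549) = 275 J/K.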